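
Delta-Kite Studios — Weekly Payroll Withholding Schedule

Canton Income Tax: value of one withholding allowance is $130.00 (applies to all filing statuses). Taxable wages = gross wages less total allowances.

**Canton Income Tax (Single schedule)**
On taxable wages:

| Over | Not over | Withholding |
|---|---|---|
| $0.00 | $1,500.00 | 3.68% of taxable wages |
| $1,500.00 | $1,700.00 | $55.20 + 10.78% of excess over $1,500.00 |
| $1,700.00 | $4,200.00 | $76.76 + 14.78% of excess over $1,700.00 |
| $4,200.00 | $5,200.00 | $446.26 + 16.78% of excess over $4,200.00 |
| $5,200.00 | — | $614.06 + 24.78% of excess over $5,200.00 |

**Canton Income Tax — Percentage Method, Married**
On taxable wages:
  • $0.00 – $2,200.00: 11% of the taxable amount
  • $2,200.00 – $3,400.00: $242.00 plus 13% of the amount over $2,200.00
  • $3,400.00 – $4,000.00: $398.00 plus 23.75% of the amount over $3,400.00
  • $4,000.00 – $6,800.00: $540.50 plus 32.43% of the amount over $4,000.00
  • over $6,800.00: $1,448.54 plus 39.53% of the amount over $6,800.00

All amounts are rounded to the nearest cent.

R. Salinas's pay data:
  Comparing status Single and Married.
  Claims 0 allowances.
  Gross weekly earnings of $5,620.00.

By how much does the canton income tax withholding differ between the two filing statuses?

Canton Income Tax (Single): taxable = $5,620.00
  $614.06 + 24.78% × ($5,620.00 − $5,200.00) = $614.06 + 24.78% × $420.00 = $718.14
Canton Income Tax (Married): taxable = $5,620.00
  $540.50 + 32.43% × ($5,620.00 − $4,000.00) = $540.50 + 32.43% × $1,620.00 = $1,065.87
Difference: |$718.14 − $1,065.87| = $347.73 (higher under Married)

$347.73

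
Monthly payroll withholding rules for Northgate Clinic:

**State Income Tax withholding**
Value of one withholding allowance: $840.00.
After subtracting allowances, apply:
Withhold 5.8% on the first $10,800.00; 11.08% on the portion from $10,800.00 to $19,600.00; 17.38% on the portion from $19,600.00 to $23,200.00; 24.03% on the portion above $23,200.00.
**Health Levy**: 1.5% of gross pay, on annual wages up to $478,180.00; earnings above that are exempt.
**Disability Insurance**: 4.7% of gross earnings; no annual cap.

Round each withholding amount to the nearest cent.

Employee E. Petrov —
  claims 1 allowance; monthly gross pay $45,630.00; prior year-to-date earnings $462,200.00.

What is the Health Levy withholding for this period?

$239.70

Health Levy: cap $478,180.00 − YTD $462,200.00 = $15,980.00 subject; 1.5% × $15,980.00 = $239.70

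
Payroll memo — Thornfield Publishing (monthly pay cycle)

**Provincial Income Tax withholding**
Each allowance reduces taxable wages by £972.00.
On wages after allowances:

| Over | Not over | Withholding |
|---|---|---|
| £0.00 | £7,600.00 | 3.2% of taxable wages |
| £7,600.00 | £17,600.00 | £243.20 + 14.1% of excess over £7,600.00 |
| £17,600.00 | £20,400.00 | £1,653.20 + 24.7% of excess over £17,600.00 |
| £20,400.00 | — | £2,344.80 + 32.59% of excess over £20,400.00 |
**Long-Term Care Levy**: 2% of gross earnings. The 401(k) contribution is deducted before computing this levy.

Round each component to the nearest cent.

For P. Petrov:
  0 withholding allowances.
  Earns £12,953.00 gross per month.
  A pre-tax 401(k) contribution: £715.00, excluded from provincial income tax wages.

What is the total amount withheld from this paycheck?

Provincial Income Tax: taxable = £12,953.00 − £715.00 = £12,238.00
  £243.20 + 14.1% × (£12,238.00 − £7,600.00) = £243.20 + 14.1% × £4,638.00 = £897.16
Long-Term Care Levy: 2% × £12,238.00 = £244.76
Total: £897.16 + £244.76 = £1,141.92

£1,141.92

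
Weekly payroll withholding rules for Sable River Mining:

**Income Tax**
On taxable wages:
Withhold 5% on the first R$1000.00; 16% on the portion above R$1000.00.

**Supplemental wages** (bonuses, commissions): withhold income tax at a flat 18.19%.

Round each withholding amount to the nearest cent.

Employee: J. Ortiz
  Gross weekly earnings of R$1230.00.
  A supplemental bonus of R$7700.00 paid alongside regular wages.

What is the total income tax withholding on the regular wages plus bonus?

R$1487.43

Income Tax: taxable = R$1230.00
  R$50.00 + 16% × (R$1230.00 − R$1000.00) = R$50.00 + 16% × R$230.00 = R$86.80
Supplemental (18.19% flat on bonus): 18.19% × R$7700.00 = R$1400.63
Total income tax: R$86.80 + R$1400.63 = R$1487.43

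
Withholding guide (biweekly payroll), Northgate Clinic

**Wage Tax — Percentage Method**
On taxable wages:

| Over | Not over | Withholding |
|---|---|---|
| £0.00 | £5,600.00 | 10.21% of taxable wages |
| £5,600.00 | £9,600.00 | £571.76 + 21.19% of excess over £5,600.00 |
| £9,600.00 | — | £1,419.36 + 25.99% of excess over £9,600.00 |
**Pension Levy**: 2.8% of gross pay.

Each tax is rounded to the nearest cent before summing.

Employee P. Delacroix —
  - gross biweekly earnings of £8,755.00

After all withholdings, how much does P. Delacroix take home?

£7,269.56

Wage Tax: taxable = £8,755.00
  £571.76 + 21.19% × (£8,755.00 − £5,600.00) = £571.76 + 21.19% × £3,155.00 = £1,240.30
Pension Levy: 2.8% × £8,755.00 = £245.14
Total withheld: £1,240.30 + £245.14 = £1,485.44
Net pay: £8,755.00 − £1,485.44 = £7,269.56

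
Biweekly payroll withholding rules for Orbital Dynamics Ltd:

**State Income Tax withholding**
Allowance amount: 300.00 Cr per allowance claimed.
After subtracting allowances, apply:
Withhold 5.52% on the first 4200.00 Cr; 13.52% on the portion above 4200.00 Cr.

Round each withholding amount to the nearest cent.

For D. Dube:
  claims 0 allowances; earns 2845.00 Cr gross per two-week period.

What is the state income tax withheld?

157.04 Cr

State Income Tax: taxable = 2845.00 Cr
  5.52% × 2845.00 Cr = 157.04 Cr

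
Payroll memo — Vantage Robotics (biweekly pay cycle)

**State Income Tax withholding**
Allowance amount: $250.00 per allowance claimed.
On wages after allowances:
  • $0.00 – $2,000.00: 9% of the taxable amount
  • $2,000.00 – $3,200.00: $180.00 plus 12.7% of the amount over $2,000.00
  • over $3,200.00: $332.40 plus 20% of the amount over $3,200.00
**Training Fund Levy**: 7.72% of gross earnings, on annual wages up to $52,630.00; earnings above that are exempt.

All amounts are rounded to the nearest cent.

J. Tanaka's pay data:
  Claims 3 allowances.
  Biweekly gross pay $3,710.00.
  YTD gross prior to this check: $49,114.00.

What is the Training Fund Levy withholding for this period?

$271.44

Training Fund Levy: cap $52,630.00 − YTD $49,114.00 = $3,516.00 subject; 7.72% × $3,516.00 = $271.44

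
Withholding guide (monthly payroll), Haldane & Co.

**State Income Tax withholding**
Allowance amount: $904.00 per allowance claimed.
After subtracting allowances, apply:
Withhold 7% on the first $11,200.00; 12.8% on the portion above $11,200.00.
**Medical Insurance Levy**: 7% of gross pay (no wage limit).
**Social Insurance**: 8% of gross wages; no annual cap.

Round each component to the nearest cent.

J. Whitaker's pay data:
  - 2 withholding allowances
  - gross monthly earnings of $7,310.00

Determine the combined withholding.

State Income Tax: taxable = $7,310.00 − 2×$904.00 = $5,502.00
  7% × $5,502.00 = $385.14
Medical Insurance Levy: 7% × $7,310.00 = $511.70
Social Insurance: 8% × $7,310.00 = $584.80
Total: $385.14 + $511.70 + $584.80 = $1,481.64

$1,481.64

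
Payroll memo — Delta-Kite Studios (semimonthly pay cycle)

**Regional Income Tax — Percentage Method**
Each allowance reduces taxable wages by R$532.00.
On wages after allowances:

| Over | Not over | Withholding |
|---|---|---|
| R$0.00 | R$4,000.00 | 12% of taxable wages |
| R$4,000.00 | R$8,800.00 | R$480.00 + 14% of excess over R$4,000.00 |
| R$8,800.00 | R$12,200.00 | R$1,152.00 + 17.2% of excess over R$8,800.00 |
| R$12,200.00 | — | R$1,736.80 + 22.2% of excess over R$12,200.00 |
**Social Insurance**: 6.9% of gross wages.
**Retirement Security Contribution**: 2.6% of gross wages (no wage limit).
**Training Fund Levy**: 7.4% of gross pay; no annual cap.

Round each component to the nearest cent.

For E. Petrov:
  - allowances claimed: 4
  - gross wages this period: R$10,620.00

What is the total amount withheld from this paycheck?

Regional Income Tax: taxable = R$10,620.00 − 4×R$532.00 = R$8,492.00
  R$480.00 + 14% × (R$8,492.00 − R$4,000.00) = R$480.00 + 14% × R$4,492.00 = R$1,108.88
Social Insurance: 6.9% × R$10,620.00 = R$732.78
Retirement Security Contribution: 2.6% × R$10,620.00 = R$276.12
Training Fund Levy: 7.4% × R$10,620.00 = R$785.88
Total: R$1,108.88 + R$732.78 + R$276.12 + R$785.88 = R$2,903.66

R$2,903.66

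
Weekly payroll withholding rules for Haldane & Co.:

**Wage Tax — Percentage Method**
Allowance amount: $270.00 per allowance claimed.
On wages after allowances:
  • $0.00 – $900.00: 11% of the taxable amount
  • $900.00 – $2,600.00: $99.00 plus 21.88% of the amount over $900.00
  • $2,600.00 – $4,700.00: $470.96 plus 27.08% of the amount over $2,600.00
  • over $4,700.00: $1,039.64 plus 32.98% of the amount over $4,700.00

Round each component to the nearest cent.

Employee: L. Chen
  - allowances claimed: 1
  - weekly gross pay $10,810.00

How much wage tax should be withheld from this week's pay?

Wage Tax: taxable = $10,810.00 − 1×$270.00 = $10,540.00
  $1,039.64 + 32.98% × ($10,540.00 − $4,700.00) = $1,039.64 + 32.98% × $5,840.00 = $2,965.67

$2,965.67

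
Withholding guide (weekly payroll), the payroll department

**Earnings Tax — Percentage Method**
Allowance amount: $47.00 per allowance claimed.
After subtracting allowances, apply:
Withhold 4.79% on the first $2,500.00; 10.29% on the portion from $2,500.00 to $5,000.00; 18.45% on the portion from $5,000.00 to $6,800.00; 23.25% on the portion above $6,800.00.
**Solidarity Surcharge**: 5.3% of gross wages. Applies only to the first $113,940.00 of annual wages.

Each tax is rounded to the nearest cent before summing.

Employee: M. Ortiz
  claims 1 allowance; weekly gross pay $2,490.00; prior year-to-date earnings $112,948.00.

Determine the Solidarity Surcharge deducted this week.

Solidarity Surcharge: cap $113,940.00 − YTD $112,948.00 = $992.00 subject; 5.3% × $992.00 = $52.58

$52.58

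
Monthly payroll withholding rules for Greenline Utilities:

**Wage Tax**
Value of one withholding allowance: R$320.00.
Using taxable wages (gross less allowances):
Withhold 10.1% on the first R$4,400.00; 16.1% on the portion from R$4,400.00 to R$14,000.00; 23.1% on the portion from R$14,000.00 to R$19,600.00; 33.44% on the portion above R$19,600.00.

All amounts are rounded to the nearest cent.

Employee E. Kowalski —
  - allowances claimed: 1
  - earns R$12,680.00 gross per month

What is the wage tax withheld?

Wage Tax: taxable = R$12,680.00 − 1×R$320.00 = R$12,360.00
  R$444.40 + 16.1% × (R$12,360.00 − R$4,400.00) = R$444.40 + 16.1% × R$7,960.00 = R$1,725.96

R$1,725.96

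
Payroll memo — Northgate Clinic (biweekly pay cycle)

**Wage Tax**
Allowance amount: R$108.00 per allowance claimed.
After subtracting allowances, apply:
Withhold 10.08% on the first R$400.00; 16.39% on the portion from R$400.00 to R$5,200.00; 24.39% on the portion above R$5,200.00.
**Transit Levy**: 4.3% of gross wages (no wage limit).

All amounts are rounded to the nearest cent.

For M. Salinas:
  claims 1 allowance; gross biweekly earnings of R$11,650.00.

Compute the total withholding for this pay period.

Wage Tax: taxable = R$11,650.00 − 1×R$108.00 = R$11,542.00
  R$827.04 + 24.39% × (R$11,542.00 − R$5,200.00) = R$827.04 + 24.39% × R$6,342.00 = R$2,373.85
Transit Levy: 4.3% × R$11,650.00 = R$500.95
Total: R$2,373.85 + R$500.95 = R$2,874.80

R$2,874.80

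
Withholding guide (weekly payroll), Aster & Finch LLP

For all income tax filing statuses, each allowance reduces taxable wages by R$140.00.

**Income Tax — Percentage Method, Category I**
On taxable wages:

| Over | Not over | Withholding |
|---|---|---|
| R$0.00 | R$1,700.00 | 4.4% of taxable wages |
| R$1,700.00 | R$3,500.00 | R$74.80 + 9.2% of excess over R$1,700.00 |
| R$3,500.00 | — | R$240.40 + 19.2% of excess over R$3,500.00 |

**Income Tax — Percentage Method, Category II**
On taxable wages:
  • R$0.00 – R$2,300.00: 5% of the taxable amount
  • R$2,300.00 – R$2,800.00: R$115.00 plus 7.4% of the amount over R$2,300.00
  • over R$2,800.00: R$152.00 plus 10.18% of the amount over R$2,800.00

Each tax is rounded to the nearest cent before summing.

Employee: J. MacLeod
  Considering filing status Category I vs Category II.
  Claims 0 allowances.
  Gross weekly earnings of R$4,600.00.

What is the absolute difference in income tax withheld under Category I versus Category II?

Income Tax (Category I): taxable = R$4,600.00
  R$240.40 + 19.2% × (R$4,600.00 − R$3,500.00) = R$240.40 + 19.2% × R$1,100.00 = R$451.60
Income Tax (Category II): taxable = R$4,600.00
  R$152.00 + 10.18% × (R$4,600.00 − R$2,800.00) = R$152.00 + 10.18% × R$1,800.00 = R$335.24
Difference: |R$451.60 − R$335.24| = R$116.36 (higher under Category I)

R$116.36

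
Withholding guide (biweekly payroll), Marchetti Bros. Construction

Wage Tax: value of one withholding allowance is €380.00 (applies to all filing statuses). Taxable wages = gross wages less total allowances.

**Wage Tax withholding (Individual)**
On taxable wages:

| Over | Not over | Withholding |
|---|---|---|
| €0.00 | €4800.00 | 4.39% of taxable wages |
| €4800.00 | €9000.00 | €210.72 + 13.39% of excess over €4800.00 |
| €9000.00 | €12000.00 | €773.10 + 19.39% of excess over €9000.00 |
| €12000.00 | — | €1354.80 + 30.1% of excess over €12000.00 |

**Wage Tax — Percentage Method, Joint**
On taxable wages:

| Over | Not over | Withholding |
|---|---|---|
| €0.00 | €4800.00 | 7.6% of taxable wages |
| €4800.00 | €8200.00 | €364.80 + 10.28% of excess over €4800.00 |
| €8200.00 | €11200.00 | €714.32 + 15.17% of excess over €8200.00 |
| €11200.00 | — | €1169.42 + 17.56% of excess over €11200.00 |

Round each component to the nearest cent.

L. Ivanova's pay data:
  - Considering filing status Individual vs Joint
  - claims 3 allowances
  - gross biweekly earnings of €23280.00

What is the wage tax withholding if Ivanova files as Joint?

€3090.48

Wage Tax (Joint): taxable = €23280.00 − 3×€380.00 = €22140.00
  €1169.42 + 17.56% × (€22140.00 − €11200.00) = €1169.42 + 17.56% × €10940.00 = €3090.48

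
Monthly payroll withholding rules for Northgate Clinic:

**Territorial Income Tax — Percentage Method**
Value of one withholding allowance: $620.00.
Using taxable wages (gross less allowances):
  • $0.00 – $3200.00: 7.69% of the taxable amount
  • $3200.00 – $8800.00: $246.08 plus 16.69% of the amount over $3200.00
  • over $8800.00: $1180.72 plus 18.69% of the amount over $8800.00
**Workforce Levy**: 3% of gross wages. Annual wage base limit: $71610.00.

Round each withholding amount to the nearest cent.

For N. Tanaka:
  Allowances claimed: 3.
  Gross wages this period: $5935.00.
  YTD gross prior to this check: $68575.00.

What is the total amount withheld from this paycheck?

Territorial Income Tax: taxable = $5935.00 − 3×$620.00 = $4075.00
  $246.08 + 16.69% × ($4075.00 − $3200.00) = $246.08 + 16.69% × $875.00 = $392.12
Workforce Levy: cap $71610.00 − YTD $68575.00 = $3035.00 subject; 3% × $3035.00 = $91.05
Total: $392.12 + $91.05 = $483.17

$483.17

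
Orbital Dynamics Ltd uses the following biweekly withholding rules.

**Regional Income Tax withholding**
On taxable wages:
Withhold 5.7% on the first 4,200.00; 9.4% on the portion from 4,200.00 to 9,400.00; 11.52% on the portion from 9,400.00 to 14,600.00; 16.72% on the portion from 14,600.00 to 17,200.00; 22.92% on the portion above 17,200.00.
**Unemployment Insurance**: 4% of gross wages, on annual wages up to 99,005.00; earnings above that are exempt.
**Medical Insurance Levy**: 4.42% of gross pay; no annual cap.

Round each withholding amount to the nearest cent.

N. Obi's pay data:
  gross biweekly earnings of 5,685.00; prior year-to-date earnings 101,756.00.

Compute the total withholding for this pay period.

Regional Income Tax: taxable = 5,685.00
  239.40 + 9.4% × (5,685.00 − 4,200.00) = 239.40 + 9.4% × 1,485.00 = 378.99
Unemployment Insurance: YTD 101,756.00 ≥ cap 99,005.00 → 0.00
Medical Insurance Levy: 4.42% × 5,685.00 = 251.28
Total: 378.99 + 0.00 + 251.28 = 630.27

630.27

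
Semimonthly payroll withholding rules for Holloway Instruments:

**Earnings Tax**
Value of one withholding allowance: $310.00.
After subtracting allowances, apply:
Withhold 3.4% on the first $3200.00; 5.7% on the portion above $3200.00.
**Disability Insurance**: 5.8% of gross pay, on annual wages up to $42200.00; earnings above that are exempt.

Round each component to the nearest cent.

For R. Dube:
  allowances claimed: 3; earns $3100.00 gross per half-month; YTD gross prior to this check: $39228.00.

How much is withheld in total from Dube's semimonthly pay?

Earnings Tax: taxable = $3100.00 − 3×$310.00 = $2170.00
  3.4% × $2170.00 = $73.78
Disability Insurance: cap $42200.00 − YTD $39228.00 = $2972.00 subject; 5.8% × $2972.00 = $172.38
Total: $73.78 + $172.38 = $246.16

$246.16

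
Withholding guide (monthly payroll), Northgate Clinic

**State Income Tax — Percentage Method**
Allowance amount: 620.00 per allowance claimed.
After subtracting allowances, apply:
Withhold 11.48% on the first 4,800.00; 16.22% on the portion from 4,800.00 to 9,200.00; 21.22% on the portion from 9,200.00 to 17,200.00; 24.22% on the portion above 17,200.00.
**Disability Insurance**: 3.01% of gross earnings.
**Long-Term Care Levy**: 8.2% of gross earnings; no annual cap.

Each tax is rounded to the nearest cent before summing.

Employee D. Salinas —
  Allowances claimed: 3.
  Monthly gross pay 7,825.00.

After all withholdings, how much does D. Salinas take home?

6,207.82

State Income Tax: taxable = 7,825.00 − 3×620.00 = 5,965.00
  551.04 + 16.22% × (5,965.00 − 4,800.00) = 551.04 + 16.22% × 1,165.00 = 740.00
Disability Insurance: 3.01% × 7,825.00 = 235.53
Long-Term Care Levy: 8.2% × 7,825.00 = 641.65
Total withheld: 740.00 + 235.53 + 641.65 = 1,617.18
Net pay: 7,825.00 − 1,617.18 = 6,207.82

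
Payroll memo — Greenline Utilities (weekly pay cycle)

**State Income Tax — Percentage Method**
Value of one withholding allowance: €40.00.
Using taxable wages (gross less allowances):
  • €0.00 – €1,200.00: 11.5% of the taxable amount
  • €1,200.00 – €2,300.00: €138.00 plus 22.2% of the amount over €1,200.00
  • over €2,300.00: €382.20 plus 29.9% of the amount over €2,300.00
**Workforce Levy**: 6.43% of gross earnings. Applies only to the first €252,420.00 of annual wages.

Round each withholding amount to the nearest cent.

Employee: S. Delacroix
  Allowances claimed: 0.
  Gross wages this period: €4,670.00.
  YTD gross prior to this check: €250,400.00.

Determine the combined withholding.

State Income Tax: taxable = €4,670.00
  €382.20 + 29.9% × (€4,670.00 − €2,300.00) = €382.20 + 29.9% × €2,370.00 = €1,090.83
Workforce Levy: cap €252,420.00 − YTD €250,400.00 = €2,020.00 subject; 6.43% × €2,020.00 = €129.89
Total: €1,090.83 + €129.89 = €1,220.72

€1,220.72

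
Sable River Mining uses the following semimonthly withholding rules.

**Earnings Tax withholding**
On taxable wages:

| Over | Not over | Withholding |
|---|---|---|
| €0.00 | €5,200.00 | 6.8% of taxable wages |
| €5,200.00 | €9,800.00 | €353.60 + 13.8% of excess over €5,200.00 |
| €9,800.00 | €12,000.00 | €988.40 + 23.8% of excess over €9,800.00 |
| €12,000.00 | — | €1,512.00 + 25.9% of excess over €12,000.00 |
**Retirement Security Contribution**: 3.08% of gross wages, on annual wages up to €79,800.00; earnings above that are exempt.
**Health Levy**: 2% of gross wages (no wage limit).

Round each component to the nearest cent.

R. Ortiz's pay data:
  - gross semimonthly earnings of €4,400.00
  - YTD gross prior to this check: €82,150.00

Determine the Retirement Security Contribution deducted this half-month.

Retirement Security Contribution: YTD €82,150.00 ≥ cap €79,800.00 → €0.00

€0.00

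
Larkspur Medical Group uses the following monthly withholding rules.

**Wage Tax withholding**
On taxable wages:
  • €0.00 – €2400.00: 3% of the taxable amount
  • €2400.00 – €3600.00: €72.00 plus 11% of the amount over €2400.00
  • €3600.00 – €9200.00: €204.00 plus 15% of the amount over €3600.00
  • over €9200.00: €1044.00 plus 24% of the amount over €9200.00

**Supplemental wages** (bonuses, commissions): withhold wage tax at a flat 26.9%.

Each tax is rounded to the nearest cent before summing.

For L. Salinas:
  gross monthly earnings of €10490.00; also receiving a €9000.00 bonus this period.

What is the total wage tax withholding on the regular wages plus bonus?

€3774.60

Wage Tax: taxable = €10490.00
  €1044.00 + 24% × (€10490.00 − €9200.00) = €1044.00 + 24% × €1290.00 = €1353.60
Supplemental (26.9% flat on bonus): 26.9% × €9000.00 = €2421.00
Total wage tax: €1353.60 + €2421.00 = €3774.60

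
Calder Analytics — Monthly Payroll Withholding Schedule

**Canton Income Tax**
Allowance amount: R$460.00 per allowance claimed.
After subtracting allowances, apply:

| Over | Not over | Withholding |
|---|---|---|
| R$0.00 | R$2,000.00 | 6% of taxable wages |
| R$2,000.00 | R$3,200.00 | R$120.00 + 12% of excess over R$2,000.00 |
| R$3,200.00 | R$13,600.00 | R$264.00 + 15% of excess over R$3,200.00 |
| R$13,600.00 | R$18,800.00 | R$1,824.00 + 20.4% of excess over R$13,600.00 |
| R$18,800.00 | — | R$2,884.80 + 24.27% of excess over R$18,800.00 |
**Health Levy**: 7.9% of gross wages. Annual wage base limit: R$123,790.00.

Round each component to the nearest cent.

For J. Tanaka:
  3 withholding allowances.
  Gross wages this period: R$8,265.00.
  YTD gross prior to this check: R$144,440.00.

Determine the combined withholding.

R$816.75

Canton Income Tax: taxable = R$8,265.00 − 3×R$460.00 = R$6,885.00
  R$264.00 + 15% × (R$6,885.00 − R$3,200.00) = R$264.00 + 15% × R$3,685.00 = R$816.75
Health Levy: YTD R$144,440.00 ≥ cap R$123,790.00 → R$0.00
Total: R$816.75 + R$0.00 = R$816.75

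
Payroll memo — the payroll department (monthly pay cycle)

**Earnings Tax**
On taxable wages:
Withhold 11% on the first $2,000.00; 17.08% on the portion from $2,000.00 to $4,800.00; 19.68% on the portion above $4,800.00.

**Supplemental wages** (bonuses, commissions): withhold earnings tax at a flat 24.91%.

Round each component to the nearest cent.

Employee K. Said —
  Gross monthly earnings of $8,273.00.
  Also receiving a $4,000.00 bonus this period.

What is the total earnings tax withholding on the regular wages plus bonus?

$2,378.13

Earnings Tax: taxable = $8,273.00
  $698.24 + 19.68% × ($8,273.00 − $4,800.00) = $698.24 + 19.68% × $3,473.00 = $1,381.73
Supplemental (24.91% flat on bonus): 24.91% × $4,000.00 = $996.40
Total earnings tax: $1,381.73 + $996.40 = $2,378.13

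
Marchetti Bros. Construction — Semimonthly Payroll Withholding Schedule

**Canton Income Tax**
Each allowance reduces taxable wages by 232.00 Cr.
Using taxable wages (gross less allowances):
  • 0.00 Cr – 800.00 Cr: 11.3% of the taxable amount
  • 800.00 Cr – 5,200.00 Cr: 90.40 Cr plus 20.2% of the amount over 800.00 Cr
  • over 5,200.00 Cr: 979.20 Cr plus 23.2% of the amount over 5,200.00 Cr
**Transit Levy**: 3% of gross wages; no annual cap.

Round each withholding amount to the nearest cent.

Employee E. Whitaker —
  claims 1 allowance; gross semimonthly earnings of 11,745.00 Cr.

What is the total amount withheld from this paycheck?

2,796.17 Cr

Canton Income Tax: taxable = 11,745.00 Cr − 1×232.00 Cr = 11,513.00 Cr
  979.20 Cr + 23.2% × (11,513.00 Cr − 5,200.00 Cr) = 979.20 Cr + 23.2% × 6,313.00 Cr = 2,443.82 Cr
Transit Levy: 3% × 11,745.00 Cr = 352.35 Cr
Total: 2,443.82 Cr + 352.35 Cr = 2,796.17 Cr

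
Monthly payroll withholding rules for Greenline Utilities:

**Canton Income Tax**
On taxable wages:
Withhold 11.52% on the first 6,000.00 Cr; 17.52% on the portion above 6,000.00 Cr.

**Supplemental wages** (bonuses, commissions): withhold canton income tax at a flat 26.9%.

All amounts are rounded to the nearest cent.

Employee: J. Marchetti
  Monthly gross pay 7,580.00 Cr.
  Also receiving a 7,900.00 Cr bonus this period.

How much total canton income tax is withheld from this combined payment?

Canton Income Tax: taxable = 7,580.00 Cr
  691.20 Cr + 17.52% × (7,580.00 Cr − 6,000.00 Cr) = 691.20 Cr + 17.52% × 1,580.00 Cr = 968.02 Cr
Supplemental (26.9% flat on bonus): 26.9% × 7,900.00 Cr = 2,125.10 Cr
Total canton income tax: 968.02 Cr + 2,125.10 Cr = 3,093.12 Cr

3,093.12 Cr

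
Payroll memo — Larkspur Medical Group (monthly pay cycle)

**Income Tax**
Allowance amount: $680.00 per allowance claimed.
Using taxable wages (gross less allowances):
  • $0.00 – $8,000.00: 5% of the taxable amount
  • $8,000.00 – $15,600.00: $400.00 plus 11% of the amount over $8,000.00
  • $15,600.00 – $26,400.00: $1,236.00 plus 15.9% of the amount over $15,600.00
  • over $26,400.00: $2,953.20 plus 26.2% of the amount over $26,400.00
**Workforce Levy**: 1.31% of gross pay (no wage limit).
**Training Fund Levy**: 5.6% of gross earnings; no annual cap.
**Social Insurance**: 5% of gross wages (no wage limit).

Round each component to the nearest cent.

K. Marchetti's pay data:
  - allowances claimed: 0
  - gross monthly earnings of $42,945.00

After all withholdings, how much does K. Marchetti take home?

$30,542.26

Income Tax: taxable = $42,945.00
  $2,953.20 + 26.2% × ($42,945.00 − $26,400.00) = $2,953.20 + 26.2% × $16,545.00 = $7,287.99
Workforce Levy: 1.31% × $42,945.00 = $562.58
Training Fund Levy: 5.6% × $42,945.00 = $2,404.92
Social Insurance: 5% × $42,945.00 = $2,147.25
Total withheld: $7,287.99 + $562.58 + $2,404.92 + $2,147.25 = $12,402.74
Net pay: $42,945.00 − $12,402.74 = $30,542.26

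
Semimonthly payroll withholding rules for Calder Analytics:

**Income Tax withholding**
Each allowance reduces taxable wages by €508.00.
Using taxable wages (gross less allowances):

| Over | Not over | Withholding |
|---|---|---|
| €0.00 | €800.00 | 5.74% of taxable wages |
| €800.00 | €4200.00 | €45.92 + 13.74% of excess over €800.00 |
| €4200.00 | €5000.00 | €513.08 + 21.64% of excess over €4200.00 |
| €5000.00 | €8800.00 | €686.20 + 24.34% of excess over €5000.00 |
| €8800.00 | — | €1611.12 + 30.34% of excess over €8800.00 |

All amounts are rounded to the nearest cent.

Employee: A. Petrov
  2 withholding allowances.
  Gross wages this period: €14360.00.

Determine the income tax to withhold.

Income Tax: taxable = €14360.00 − 2×€508.00 = €13344.00
  €1611.12 + 30.34% × (€13344.00 − €8800.00) = €1611.12 + 30.34% × €4544.00 = €2989.77

€2989.77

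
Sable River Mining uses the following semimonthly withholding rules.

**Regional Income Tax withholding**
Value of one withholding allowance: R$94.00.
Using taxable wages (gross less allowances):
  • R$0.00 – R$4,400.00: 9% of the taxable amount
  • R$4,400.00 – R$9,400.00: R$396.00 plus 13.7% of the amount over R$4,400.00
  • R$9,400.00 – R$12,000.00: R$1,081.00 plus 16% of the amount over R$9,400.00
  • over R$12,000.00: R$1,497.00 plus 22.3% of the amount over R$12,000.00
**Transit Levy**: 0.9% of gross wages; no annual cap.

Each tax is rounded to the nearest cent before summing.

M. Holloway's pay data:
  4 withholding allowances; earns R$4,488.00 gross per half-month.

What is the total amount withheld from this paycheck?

Regional Income Tax: taxable = R$4,488.00 − 4×R$94.00 = R$4,112.00
  9% × R$4,112.00 = R$370.08
Transit Levy: 0.9% × R$4,488.00 = R$40.39
Total: R$370.08 + R$40.39 = R$410.47

R$410.47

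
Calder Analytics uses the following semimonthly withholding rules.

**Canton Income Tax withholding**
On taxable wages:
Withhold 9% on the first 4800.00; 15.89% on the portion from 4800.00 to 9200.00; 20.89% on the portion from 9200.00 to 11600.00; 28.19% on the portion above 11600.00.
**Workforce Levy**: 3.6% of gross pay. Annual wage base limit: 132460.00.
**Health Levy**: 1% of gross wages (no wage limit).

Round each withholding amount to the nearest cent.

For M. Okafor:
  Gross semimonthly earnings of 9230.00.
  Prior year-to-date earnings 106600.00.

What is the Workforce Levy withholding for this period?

Workforce Levy: 3.6% × 9230.00 = 332.28

332.28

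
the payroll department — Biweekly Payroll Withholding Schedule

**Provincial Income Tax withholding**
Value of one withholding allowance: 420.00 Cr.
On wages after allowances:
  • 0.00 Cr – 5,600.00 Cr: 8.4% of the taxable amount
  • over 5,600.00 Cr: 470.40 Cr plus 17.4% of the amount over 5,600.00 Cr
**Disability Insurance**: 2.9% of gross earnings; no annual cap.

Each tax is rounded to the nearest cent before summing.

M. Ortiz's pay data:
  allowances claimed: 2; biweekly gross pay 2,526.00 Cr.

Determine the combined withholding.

214.87 Cr

Provincial Income Tax: taxable = 2,526.00 Cr − 2×420.00 Cr = 1,686.00 Cr
  8.4% × 1,686.00 Cr = 141.62 Cr
Disability Insurance: 2.9% × 2,526.00 Cr = 73.25 Cr
Total: 141.62 Cr + 73.25 Cr = 214.87 Cr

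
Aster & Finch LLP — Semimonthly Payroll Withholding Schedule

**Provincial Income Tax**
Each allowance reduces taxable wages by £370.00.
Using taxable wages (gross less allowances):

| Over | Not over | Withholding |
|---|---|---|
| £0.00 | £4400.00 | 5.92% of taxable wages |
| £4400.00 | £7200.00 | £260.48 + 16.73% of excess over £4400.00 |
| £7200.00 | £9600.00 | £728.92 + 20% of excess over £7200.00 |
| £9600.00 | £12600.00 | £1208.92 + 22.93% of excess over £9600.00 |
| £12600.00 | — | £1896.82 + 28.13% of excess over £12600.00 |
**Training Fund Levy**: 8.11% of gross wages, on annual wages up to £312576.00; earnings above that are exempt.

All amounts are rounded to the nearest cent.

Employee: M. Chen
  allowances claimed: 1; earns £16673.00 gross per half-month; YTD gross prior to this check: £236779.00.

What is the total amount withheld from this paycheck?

£4290.65

Provincial Income Tax: taxable = £16673.00 − 1×£370.00 = £16303.00
  £1896.82 + 28.13% × (£16303.00 − £12600.00) = £1896.82 + 28.13% × £3703.00 = £2938.47
Training Fund Levy: 8.11% × £16673.00 = £1352.18
Total: £2938.47 + £1352.18 = £4290.65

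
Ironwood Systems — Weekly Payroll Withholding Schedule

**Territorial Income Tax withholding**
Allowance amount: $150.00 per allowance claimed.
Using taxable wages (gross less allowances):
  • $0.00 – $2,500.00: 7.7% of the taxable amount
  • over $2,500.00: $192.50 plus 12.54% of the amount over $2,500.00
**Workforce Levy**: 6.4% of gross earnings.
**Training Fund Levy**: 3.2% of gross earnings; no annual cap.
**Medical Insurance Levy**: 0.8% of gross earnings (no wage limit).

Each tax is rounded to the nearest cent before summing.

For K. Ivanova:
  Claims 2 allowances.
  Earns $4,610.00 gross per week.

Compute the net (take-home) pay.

Territorial Income Tax: taxable = $4,610.00 − 2×$150.00 = $4,310.00
  $192.50 + 12.54% × ($4,310.00 − $2,500.00) = $192.50 + 12.54% × $1,810.00 = $419.47
Workforce Levy: 6.4% × $4,610.00 = $295.04
Training Fund Levy: 3.2% × $4,610.00 = $147.52
Medical Insurance Levy: 0.8% × $4,610.00 = $36.88
Total withheld: $419.47 + $295.04 + $147.52 + $36.88 = $898.91
Net pay: $4,610.00 − $898.91 = $3,711.09

$3,711.09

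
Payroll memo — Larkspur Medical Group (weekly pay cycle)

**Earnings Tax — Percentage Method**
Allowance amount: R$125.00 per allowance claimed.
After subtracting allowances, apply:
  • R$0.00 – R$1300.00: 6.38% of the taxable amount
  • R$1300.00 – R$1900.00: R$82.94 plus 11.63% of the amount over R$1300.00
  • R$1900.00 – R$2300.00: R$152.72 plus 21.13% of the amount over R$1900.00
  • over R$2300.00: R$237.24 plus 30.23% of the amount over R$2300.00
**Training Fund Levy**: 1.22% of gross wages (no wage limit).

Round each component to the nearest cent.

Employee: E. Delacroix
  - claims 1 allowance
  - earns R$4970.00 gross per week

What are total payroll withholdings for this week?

Earnings Tax: taxable = R$4970.00 − 1×R$125.00 = R$4845.00
  R$237.24 + 30.23% × (R$4845.00 − R$2300.00) = R$237.24 + 30.23% × R$2545.00 = R$1006.59
Training Fund Levy: 1.22% × R$4970.00 = R$60.63
Total: R$1006.59 + R$60.63 = R$1067.22

R$1067.22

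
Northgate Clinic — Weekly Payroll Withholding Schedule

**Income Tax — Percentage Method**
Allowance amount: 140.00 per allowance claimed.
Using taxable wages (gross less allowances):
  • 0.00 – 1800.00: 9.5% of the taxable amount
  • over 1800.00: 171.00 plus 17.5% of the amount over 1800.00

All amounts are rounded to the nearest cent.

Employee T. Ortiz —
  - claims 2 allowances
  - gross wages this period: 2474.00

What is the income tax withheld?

239.95

Income Tax: taxable = 2474.00 − 2×140.00 = 2194.00
  171.00 + 17.5% × (2194.00 − 1800.00) = 171.00 + 17.5% × 394.00 = 239.95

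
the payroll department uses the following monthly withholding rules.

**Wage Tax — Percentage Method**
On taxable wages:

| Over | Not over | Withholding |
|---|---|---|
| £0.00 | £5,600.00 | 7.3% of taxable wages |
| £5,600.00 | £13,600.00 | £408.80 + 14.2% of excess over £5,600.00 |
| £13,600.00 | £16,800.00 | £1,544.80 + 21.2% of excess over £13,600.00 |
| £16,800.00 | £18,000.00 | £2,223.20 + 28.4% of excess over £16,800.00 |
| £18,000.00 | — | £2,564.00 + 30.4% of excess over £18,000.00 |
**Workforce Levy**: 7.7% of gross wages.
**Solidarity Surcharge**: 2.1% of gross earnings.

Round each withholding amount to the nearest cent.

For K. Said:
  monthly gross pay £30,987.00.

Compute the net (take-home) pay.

Wage Tax: taxable = £30,987.00
  £2,564.00 + 30.4% × (£30,987.00 − £18,000.00) = £2,564.00 + 30.4% × £12,987.00 = £6,512.05
Workforce Levy: 7.7% × £30,987.00 = £2,386.00
Solidarity Surcharge: 2.1% × £30,987.00 = £650.73
Total withheld: £6,512.05 + £2,386.00 + £650.73 = £9,548.78
Net pay: £30,987.00 − £9,548.78 = £21,438.22

£21,438.22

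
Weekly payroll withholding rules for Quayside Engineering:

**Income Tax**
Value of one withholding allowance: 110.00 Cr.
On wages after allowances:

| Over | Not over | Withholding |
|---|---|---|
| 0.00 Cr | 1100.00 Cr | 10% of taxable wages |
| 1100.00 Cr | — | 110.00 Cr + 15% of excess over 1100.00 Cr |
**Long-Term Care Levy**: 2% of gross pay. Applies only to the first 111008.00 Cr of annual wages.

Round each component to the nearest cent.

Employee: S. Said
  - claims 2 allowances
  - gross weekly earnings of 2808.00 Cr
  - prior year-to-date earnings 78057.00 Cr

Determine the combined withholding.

Income Tax: taxable = 2808.00 Cr − 2×110.00 Cr = 2588.00 Cr
  110.00 Cr + 15% × (2588.00 Cr − 1100.00 Cr) = 110.00 Cr + 15% × 1488.00 Cr = 333.20 Cr
Long-Term Care Levy: 2% × 2808.00 Cr = 56.16 Cr
Total: 333.20 Cr + 56.16 Cr = 389.36 Cr

389.36 Cr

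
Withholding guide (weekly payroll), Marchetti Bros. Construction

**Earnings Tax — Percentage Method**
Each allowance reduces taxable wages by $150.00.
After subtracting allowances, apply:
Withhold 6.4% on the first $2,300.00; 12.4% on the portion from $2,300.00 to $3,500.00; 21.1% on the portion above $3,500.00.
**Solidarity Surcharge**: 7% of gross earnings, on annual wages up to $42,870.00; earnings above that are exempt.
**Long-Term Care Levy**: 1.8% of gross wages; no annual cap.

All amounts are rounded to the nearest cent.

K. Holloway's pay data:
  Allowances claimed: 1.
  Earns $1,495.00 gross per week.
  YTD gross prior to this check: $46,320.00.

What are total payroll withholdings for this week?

Earnings Tax: taxable = $1,495.00 − 1×$150.00 = $1,345.00
  6.4% × $1,345.00 = $86.08
Solidarity Surcharge: YTD $46,320.00 ≥ cap $42,870.00 → $0.00
Long-Term Care Levy: 1.8% × $1,495.00 = $26.91
Total: $86.08 + $0.00 + $26.91 = $112.99

$112.99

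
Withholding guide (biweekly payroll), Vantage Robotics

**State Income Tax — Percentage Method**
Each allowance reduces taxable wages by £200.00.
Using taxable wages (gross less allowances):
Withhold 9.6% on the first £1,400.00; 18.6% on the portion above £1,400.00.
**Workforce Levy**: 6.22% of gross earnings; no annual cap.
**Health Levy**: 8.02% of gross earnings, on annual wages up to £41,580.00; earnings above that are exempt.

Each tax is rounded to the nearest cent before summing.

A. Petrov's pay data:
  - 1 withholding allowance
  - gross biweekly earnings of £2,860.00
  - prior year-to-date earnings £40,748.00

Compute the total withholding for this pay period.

State Income Tax: taxable = £2,860.00 − 1×£200.00 = £2,660.00
  £134.40 + 18.6% × (£2,660.00 − £1,400.00) = £134.40 + 18.6% × £1,260.00 = £368.76
Workforce Levy: 6.22% × £2,860.00 = £177.89
Health Levy: cap £41,580.00 − YTD £40,748.00 = £832.00 subject; 8.02% × £832.00 = £66.73
Total: £368.76 + £177.89 + £66.73 = £613.38

£613.38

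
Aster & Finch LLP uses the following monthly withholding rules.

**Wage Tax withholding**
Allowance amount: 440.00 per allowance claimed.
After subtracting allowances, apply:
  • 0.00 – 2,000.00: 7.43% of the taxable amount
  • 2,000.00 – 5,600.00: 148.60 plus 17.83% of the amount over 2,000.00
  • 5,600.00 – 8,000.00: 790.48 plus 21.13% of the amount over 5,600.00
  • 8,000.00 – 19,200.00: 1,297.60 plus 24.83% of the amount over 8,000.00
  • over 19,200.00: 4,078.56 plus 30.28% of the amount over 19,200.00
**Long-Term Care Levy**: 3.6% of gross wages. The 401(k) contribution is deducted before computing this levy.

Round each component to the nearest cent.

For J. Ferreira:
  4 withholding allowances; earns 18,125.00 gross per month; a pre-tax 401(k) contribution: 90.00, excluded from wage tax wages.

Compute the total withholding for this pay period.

Wage Tax: taxable = 18,125.00 − 90.00 − 4×440.00 = 16,275.00
  1,297.60 + 24.83% × (16,275.00 − 8,000.00) = 1,297.60 + 24.83% × 8,275.00 = 3,352.28
Long-Term Care Levy: 3.6% × 18,035.00 = 649.26
Total: 3,352.28 + 649.26 = 4,001.54

4,001.54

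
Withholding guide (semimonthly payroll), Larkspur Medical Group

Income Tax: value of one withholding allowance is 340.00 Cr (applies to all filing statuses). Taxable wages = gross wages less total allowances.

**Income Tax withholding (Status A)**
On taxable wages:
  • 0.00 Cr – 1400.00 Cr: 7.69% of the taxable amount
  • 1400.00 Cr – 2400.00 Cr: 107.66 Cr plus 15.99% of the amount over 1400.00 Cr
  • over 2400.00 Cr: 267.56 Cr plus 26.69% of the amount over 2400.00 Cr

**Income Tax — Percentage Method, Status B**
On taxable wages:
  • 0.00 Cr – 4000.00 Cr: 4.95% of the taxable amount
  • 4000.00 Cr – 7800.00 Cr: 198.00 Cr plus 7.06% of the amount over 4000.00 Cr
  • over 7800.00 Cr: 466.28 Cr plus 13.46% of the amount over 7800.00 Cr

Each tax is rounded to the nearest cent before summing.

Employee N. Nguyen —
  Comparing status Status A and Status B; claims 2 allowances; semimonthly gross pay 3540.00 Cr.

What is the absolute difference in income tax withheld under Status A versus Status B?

248.76 Cr

Income Tax (Status A): taxable = 3540.00 Cr − 2×340.00 Cr = 2860.00 Cr
  267.56 Cr + 26.69% × (2860.00 Cr − 2400.00 Cr) = 267.56 Cr + 26.69% × 460.00 Cr = 390.33 Cr
Income Tax (Status B): taxable = 3540.00 Cr − 2×340.00 Cr = 2860.00 Cr
  4.95% × 2860.00 Cr = 141.57 Cr
Difference: |390.33 Cr − 141.57 Cr| = 248.76 Cr (higher under Status A)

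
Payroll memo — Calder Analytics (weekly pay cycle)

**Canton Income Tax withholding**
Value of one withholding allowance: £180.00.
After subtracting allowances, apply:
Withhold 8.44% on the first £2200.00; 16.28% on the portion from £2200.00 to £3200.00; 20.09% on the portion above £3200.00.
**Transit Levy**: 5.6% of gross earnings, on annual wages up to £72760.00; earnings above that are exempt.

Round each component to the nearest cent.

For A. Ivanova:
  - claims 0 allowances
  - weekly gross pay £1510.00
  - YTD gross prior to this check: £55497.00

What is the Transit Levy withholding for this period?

Transit Levy: 5.6% × £1510.00 = £84.56

£84.56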